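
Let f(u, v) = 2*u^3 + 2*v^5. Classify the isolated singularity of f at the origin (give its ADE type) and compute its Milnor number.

Type E8, Milnor number mu = 8.

The Hessian of f at 0 has rank 0. Corank 2; j^3 = 2*u^3 is a perfect cube, so E-series; the 5-jet and mu = 8 give E_8.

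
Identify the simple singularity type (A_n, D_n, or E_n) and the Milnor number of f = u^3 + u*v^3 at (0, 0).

Type E_{7}, Milnor number mu = 7.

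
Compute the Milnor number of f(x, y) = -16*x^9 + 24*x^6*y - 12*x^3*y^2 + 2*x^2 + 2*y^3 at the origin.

2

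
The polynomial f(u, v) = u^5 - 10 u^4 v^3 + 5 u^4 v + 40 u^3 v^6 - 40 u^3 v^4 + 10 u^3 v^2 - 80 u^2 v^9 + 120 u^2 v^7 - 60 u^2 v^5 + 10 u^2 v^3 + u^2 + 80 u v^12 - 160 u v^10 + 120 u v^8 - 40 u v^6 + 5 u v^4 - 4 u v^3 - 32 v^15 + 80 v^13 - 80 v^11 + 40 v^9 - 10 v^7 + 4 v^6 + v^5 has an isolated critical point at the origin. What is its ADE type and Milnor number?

The Hessian of f at 0 is [[2, 0], [0, 0]] with rank 1, so corank 1. A Groebner basis of the Jacobian ideal J(f) in C{u,v} is {-u/2 + v^3, u^2, u*v}; counting standard monomials gives mu = 4. Corank 1: A-series; mu = 4 gives A_4.

Type A_{4}, Milnor number mu = 4.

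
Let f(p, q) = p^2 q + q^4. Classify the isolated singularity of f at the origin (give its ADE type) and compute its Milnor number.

Type D5, Milnor number mu = 5.

The Hessian of f at 0 has rank 0. Corank 2; j^3 = p^2*q has shape L^2 M (L != M), so D-series; mu = 5 gives D_5.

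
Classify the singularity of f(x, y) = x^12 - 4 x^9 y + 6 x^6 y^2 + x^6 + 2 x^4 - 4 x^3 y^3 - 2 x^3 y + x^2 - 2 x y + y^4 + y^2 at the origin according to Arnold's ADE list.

A3

The Hessian of f at 0 has rank 1. Corank 1: A-series; mu = 3 gives A_3.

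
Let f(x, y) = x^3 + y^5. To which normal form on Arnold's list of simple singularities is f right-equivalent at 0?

E_{8}

The Hessian of f at 0 is [[0, 0], [0, 0]] with rank 0, so corank 2. A Groebner basis of the Jacobian ideal J(f) in C{x,y} is {y^4, x^2}; counting standard monomials gives mu = 8. Corank 2; j^3 = x^3 is a perfect cube, so E-series; the 5-jet and mu = 8 give E_8.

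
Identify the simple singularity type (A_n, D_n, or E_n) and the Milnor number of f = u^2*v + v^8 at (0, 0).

The Hessian of f at 0 has rank 0. Corank 2; j^3 = u^2*v has shape L^2 M (L != M), so D-series; mu = 9 gives D_9.

Type D_{9}, Milnor number mu = 9.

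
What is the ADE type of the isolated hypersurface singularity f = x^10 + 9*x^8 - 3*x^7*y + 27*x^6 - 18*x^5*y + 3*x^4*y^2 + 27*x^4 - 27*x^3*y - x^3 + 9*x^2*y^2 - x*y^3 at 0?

E7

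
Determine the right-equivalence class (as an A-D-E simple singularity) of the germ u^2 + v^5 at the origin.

A_4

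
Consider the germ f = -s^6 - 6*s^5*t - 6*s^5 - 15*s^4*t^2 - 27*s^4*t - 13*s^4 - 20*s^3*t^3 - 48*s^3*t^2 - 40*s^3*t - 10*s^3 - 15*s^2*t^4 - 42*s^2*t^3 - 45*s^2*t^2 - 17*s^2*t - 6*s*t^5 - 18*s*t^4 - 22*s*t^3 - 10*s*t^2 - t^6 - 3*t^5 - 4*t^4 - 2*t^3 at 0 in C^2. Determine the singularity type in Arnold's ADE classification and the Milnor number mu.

Type D_4, Milnor number mu = 4.

The Hessian of f at 0 has rank 0. Corank 2; j^3 = -(2*s + t)*(5*s^2 + 6*s*t + 2*t^2) splits into three distinct lines over C (the quadratic factor has nonzero discriminant), so D_4.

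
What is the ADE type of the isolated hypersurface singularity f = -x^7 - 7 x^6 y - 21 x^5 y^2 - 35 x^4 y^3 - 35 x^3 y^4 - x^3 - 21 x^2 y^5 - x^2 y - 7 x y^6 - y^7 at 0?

D_{8}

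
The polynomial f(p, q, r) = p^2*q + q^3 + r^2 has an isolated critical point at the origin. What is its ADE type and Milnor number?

Type D_{4}, Milnor number mu = 4.

The Hessian of f at 0 is [[0, 0, 0], [0, 0, 0], [0, 0, 2]] with rank 1, so corank 2. A Groebner basis of the Jacobian ideal J(f) in C{p,q,r} is {q^3, p^2 + 3*q^2, p*q, r}; counting standard monomials gives mu = 4. Corank 2; j^3 = q*(p^2 + q^2) splits into three distinct lines over C (the quadratic factor has nonzero discriminant), so D_4.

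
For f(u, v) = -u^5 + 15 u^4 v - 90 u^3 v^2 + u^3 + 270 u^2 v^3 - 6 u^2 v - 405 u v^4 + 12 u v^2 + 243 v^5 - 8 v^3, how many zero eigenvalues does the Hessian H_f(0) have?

2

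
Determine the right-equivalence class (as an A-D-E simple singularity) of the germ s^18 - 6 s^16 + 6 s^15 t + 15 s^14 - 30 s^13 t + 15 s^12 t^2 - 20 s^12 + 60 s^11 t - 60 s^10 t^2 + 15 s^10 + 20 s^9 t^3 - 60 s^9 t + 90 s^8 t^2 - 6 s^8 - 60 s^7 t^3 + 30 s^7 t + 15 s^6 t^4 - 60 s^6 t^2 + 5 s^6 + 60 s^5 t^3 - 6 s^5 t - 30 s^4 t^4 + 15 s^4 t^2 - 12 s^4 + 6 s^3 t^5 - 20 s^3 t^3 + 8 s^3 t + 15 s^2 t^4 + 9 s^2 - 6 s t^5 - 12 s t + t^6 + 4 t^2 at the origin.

A_{5}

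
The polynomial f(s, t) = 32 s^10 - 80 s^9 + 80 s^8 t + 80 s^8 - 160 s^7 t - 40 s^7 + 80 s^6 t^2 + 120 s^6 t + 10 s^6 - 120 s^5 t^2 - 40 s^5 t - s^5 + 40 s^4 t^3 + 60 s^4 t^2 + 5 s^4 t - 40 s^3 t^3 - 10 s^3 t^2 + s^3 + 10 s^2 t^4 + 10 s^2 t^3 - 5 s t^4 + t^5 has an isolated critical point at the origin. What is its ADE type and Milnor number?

Type E_{8}, Milnor number mu = 8.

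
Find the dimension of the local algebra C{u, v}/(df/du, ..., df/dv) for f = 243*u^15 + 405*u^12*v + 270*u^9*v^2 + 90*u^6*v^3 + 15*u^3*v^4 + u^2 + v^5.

4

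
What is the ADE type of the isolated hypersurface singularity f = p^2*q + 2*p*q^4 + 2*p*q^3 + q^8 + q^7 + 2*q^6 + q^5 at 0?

The Hessian of f at 0 is [[0, 0], [0, 0]] with rank 0, so corank 2. A Groebner basis of the Jacobian ideal J(f) in C{p,q} is {p^2*q^2 - 10*p^2*q/17 + 3*p^2/17 - 4*p*q^2/17 + 7*p*q/17 + 7*q^3/17, 8*p^2*q/17 + p^2/17 + p*q^3 - 7*p*q^2/17 + 8*p*q/17 + 8*q^3/17, p*q + q^4 + q^3, p^3 + 11*p^2*q/17 - 5*p^2/17 + p*q^2/17 - 6*p*q/17 - 6*q^3/17}; counting standard monomials gives mu = 9. Corank 2; j^3 = p^2*q has shape L^2 M (L != M), so D-series; mu = 9 gives D_9.

D_9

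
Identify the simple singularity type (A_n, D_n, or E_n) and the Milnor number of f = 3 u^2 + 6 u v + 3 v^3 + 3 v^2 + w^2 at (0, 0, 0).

Type A_{2}, Milnor number mu = 2.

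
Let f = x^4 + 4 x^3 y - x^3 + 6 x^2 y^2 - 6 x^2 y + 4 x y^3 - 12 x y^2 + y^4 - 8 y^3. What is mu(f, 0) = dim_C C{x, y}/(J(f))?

The Hessian of f at 0 has rank 0. Corank 2; j^3 = -(x + 2*y)^3 is a perfect cube, so E-series; the 4-jet and mu = 6 give E_6.

6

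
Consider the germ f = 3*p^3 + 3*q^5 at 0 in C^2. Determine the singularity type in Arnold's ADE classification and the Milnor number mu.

Type E_{8}, Milnor number mu = 8.

The Hessian of f at 0 is [[0, 0], [0, 0]] with rank 0, so corank 2. A Groebner basis of the Jacobian ideal J(f) in C{p,q} is {q^4, p^2}; counting standard monomials gives mu = 8. Corank 2; j^3 = 3*p^3 is a perfect cube, so E-series; the 5-jet and mu = 8 give E_8.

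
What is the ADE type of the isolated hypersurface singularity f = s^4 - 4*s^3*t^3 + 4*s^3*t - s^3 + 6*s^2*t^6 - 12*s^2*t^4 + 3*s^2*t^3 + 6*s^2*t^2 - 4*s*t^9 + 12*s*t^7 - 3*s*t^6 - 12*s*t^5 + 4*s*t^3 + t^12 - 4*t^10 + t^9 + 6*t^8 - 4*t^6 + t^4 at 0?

E6

The Hessian of f at 0 is [[0, 0], [0, 0]] with rank 0, so corank 2. A Groebner basis of the Jacobian ideal J(f) in C{s,t} is {t^4, s*t^2 + t^3/3, s^2}; counting standard monomials gives mu = 6. Corank 2; j^3 = -s^3 is a perfect cube, so E-series; the 4-jet and mu = 6 give E_6.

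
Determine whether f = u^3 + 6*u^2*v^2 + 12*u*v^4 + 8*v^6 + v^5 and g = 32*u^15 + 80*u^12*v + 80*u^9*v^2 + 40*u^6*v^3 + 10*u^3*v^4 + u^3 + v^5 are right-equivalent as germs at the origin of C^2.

Yes.

The Hessian of f at 0 has rank 0. Corank 2; j^3 = u^3 is a perfect cube, so E-series; the 5-jet and mu = 8 give E_8. The Hessian of g at 0 has rank 0. Corank 2; j^3 = u^3 is a perfect cube, so E-series; the 5-jet and mu = 8 give E_8. Both have type E_8, hence right-equivalent.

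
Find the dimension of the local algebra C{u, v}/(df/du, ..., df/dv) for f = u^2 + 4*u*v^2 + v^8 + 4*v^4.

The Hessian of f at 0 is [[2, 0], [0, 0]] with rank 1, so corank 1. A Groebner basis of the Jacobian ideal J(f) in C{u,v} is {u^4, u^3*v, u/2 + v^2}; counting standard monomials gives mu = 7. Corank 1: A-series; mu = 7 gives A_7.

7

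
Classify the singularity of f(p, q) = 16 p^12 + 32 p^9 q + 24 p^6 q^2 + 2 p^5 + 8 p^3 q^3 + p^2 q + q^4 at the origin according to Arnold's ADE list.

The Hessian of f at 0 has rank 0. Corank 2; j^3 = p^2*q has shape L^2 M (L != M), so D-series; mu = 5 gives D_5.

D_5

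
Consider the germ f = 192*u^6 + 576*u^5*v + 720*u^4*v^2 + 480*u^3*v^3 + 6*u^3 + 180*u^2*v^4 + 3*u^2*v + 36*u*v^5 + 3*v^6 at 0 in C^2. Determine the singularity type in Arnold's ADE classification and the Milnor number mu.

The Hessian of f at 0 has rank 0. Corank 2; j^3 = 3*u^2*(2*u + v) has shape L^2 M (L != M), so D-series; mu = 7 gives D_7.

Type D_{7}, Milnor number mu = 7.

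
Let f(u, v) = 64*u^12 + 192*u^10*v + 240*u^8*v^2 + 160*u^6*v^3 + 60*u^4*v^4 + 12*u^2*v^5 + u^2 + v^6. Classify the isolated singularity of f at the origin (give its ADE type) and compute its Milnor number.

The Hessian of f at 0 has rank 1. Corank 1: A-series; mu = 5 gives A_5.

Type A5, Milnor number mu = 5.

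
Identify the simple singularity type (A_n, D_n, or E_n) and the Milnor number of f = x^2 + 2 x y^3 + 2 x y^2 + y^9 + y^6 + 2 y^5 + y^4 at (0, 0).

Type A8, Milnor number mu = 8.

The Hessian of f at 0 is [[2, 0], [0, 0]] with rank 1, so corank 1. A Groebner basis of the Jacobian ideal J(f) in C{x,y} is {x^2*y^2 - 2*x^2*y + 3*x^2 + 4*x*y^2 - x*y + x + y^2, x^3 + 3*x^2*y - 5*x^2 - 7*x*y^2 + 2*x*y - 2*x - 2*y^2, x + y^3 + y^2}; counting standard monomials gives mu = 8. Corank 1: A-series; mu = 8 gives A_8.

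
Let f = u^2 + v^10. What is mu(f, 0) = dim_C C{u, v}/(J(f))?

9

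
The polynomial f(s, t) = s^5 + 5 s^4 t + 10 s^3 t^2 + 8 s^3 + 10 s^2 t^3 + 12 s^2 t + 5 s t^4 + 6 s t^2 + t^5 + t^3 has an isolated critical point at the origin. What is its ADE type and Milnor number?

The Hessian of f at 0 is [[0, 0], [0, 0]] with rank 0, so corank 2. A Groebner basis of the Jacobian ideal J(f) in C{s,t} is {t^5, s*t^3 + 5*t^4/8, s^2 + s*t + t^2/4}; counting standard monomials gives mu = 8. Corank 2; j^3 = (2*s + t)^3 is a perfect cube, so E-series; the 5-jet and mu = 8 give E_8.

Type E_{8}, Milnor number mu = 8.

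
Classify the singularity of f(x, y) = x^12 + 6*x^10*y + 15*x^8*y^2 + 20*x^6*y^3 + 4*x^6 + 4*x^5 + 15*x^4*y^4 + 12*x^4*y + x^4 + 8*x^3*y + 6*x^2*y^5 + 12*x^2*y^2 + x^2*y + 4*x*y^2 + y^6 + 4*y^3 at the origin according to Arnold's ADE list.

The Hessian of f at 0 has rank 0. Corank 2; j^3 = y*(x + 2*y)^2 has shape L^2 M (L != M), so D-series; mu = 7 gives D_7.

D_{7}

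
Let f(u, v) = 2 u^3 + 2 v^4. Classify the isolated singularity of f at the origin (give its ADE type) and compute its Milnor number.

The Hessian of f at 0 has rank 0. Corank 2; j^3 = 2*u^3 is a perfect cube, so E-series; the 4-jet and mu = 6 give E_6.

Type E_6, Milnor number mu = 6.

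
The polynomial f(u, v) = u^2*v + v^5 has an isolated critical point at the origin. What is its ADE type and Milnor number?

The Hessian of f at 0 has rank 0. Corank 2; j^3 = u^2*v has shape L^2 M (L != M), so D-series; mu = 6 gives D_6.

Type D_6, Milnor number mu = 6.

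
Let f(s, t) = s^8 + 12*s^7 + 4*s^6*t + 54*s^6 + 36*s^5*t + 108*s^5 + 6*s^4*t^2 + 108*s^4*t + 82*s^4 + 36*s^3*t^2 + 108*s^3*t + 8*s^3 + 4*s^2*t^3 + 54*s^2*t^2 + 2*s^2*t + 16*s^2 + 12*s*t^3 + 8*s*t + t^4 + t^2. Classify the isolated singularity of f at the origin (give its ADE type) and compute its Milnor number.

Type A_{3}, Milnor number mu = 3.

The Hessian of f at 0 is [[32, 8], [8, 2]] with rank 1, so corank 1. A Groebner basis of the Jacobian ideal J(f) in C{s,t} is {s^2 + 4*s + t, s*t - 16*s - 4*t, 64*s + t^2 + 16*t}; counting standard monomials gives mu = 3. Corank 1: A-series; mu = 3 gives A_3.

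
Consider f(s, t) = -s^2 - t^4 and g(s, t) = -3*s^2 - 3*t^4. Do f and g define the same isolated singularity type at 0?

The Hessian of f at 0 is [[-2, 0], [0, 0]] with rank 1, so corank 1. A Groebner basis of the Jacobian ideal J(f) in C{s,t} is {t^3, s}; counting standard monomials gives mu = 3. Corank 1: A-series; mu = 3 gives A_3. The Hessian of g at 0 is [[-6, 0], [0, 0]] with rank 1, so corank 1. A Groebner basis of the Jacobian ideal J(g) in C{s,t} is {t^3, s}; counting standard monomials gives mu = 3. Corank 1: A-series; mu = 3 gives A_3. Both have type A_3, hence right-equivalent.

Yes.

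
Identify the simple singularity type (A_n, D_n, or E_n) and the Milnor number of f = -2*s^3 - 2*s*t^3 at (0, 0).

Type E_{7}, Milnor number mu = 7.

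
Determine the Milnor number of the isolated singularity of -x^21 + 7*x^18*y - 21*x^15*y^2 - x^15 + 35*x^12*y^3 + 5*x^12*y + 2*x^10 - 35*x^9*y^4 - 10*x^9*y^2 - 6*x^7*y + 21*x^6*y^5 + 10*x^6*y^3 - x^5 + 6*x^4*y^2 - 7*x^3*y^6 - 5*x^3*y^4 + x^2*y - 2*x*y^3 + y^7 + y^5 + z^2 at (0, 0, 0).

8

The Hessian of f at 0 has rank 1. Corank 2; j^3 = x^2*y has shape L^2 M (L != M), so D-series; mu = 8 gives D_8.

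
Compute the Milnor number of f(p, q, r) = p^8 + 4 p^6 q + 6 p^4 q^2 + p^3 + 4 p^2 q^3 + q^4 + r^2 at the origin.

The Hessian of f at 0 has rank 1. Corank 2; j^3 = p^3 is a perfect cube, so E-series; the 4-jet and mu = 6 give E_6.

6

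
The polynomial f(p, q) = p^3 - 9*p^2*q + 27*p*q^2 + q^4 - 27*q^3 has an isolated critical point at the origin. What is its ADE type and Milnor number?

The Hessian of f at 0 is [[0, 0], [0, 0]] with rank 0, so corank 2. A Groebner basis of the Jacobian ideal J(f) in C{p,q} is {q^3, p^2 - 6*p*q + 9*q^2}; counting standard monomials gives mu = 6. Corank 2; j^3 = (p - 3*q)^3 is a perfect cube, so E-series; the 4-jet and mu = 6 give E_6.

Type E_6, Milnor number mu = 6.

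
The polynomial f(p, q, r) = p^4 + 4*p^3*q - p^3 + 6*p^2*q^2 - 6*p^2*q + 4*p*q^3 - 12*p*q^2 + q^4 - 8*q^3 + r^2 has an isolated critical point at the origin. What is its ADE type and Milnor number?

Type E_{6}, Milnor number mu = 6.

The Hessian of f at 0 is [[0, 0, 0], [0, 0, 0], [0, 0, 2]] with rank 1, so corank 2. A Groebner basis of the Jacobian ideal J(f) in C{p,q,r} is {q^4, p*q^2 + 5*q^3/3, p^2 + 4*p*q + 4*q^2, r}; counting standard monomials gives mu = 6. Corank 2; j^3 = -(p + 2*q)^3 is a perfect cube, so E-series; the 4-jet and mu = 6 give E_6.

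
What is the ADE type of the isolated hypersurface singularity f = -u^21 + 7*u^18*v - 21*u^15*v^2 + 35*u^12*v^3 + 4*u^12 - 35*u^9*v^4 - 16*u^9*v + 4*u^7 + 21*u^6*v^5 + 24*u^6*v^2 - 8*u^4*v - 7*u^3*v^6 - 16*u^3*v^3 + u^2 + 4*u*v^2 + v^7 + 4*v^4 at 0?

A_{6}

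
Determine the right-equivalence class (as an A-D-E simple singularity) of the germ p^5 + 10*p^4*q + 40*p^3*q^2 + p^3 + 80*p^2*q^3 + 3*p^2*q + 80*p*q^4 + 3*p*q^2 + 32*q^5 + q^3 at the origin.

E_{8}

The Hessian of f at 0 is [[0, 0], [0, 0]] with rank 0, so corank 2. A Groebner basis of the Jacobian ideal J(f) in C{p,q} is {q^5, p*q^3 + 5*q^4/4, p^2 + 2*p*q + q^2}; counting standard monomials gives mu = 8. Corank 2; j^3 = (p + q)^3 is a perfect cube, so E-series; the 5-jet and mu = 8 give E_8.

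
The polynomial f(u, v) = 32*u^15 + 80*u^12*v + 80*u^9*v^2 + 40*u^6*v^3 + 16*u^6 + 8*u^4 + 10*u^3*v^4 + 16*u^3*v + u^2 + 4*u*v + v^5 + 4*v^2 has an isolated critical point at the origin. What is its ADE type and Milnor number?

Type A_{4}, Milnor number mu = 4.

The Hessian of f at 0 is [[2, 4], [4, 8]] with rank 1, so corank 1. A Groebner basis of the Jacobian ideal J(f) in C{u,v} is {-u/32 + v^3 - v/16, u^2 - 4*v^2, u*v + 2*v^2}; counting standard monomials gives mu = 4. Corank 1: A-series; mu = 4 gives A_4.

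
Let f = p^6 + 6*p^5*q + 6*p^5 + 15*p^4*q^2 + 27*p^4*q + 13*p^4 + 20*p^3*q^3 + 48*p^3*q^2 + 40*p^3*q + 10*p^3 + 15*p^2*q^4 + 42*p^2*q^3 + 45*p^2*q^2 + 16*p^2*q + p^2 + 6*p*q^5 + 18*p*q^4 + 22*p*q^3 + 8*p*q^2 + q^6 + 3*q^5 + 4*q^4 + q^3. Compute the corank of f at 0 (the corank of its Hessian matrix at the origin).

1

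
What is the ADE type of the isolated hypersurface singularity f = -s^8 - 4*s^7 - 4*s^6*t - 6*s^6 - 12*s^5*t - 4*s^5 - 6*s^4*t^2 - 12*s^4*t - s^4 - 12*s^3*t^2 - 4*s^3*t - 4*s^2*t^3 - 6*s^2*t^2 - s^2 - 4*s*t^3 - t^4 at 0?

A3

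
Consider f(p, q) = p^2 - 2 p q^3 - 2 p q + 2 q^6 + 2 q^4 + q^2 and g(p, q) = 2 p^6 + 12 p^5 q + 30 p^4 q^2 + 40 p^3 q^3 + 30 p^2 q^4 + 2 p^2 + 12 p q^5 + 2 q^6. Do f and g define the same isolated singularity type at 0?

Yes.

The Hessian of f at 0 has rank 1. Corank 1: A-series; mu = 5 gives A_5. The Hessian of g at 0 has rank 1. Corank 1: A-series; mu = 5 gives A_5. Both have type A_5, hence right-equivalent.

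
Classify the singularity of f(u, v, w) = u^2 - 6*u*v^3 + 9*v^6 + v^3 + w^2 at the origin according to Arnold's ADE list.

The Hessian of f at 0 is [[2, 0, 0], [0, 0, 0], [0, 0, 2]] with rank 2, so corank 1. A Groebner basis of the Jacobian ideal J(f) in C{u,v,w} is {v^2, u, w}; counting standard monomials gives mu = 2. Corank 1: A-series; mu = 2 gives A_2.

A_{2}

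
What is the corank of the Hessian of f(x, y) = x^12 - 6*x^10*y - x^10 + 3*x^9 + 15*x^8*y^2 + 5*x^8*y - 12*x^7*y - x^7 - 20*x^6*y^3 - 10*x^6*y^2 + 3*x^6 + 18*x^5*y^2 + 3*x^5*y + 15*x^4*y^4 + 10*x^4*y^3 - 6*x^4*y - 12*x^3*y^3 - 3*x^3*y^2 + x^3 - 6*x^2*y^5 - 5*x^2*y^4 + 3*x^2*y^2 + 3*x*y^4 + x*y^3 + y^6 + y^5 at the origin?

2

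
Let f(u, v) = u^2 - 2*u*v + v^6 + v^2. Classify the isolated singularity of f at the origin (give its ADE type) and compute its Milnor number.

Type A_{5}, Milnor number mu = 5.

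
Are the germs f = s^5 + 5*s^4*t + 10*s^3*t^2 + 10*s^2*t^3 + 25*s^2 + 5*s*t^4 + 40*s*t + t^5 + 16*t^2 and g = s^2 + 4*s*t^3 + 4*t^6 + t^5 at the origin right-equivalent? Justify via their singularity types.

The Hessian of f at 0 has rank 1. Corank 1: A-series; mu = 4 gives A_4. The Hessian of g at 0 has rank 1. Corank 1: A-series; mu = 4 gives A_4. Both have type A_4, hence right-equivalent.

Yes.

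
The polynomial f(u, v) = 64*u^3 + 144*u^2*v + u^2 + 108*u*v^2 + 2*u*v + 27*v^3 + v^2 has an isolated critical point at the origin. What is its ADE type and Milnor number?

Type A2, Milnor number mu = 2.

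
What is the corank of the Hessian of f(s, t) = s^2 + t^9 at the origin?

1

The Hessian at 0 is [[2, 0], [0, 0]] of rank 1; hence corank 1.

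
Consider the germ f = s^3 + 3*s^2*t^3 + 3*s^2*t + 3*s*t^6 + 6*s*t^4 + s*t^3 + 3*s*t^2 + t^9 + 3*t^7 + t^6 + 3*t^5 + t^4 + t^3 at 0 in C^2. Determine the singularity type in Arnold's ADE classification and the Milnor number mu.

Type E_7, Milnor number mu = 7.

The Hessian of f at 0 is [[0, 0], [0, 0]] with rank 0, so corank 2. A Groebner basis of the Jacobian ideal J(f) in C{s,t} is {s^3 + 3*s^2*t + 6*s^2 + 12*s*t + 6*t^2, -3*s^2 + s*t^2 - 6*s*t - 3*t^2, 3*s^2 + 6*s*t + t^3 + 3*t^2}; counting standard monomials gives mu = 7. Corank 2; j^3 = (s + t)^3 is a perfect cube, so E-series; the 4-jet and mu = 7 give E_7.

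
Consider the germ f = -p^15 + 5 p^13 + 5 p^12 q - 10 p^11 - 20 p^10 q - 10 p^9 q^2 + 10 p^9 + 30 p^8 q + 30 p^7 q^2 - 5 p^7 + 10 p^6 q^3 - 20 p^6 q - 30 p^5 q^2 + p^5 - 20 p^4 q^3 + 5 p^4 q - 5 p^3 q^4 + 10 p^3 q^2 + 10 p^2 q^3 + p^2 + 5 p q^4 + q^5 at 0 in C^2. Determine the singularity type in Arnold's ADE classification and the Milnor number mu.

Type A4, Milnor number mu = 4.

The Hessian of f at 0 has rank 1. Corank 1: A-series; mu = 4 gives A_4.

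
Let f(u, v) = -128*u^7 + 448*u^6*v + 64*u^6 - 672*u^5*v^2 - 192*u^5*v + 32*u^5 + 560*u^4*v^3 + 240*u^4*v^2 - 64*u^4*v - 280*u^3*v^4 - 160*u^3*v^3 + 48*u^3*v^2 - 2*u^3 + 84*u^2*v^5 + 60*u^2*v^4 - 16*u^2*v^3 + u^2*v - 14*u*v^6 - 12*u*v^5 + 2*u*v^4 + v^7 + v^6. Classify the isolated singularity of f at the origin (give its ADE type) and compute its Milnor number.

Type D7, Milnor number mu = 7.

The Hessian of f at 0 has rank 0. Corank 2; j^3 = -u^2*(2*u - v) has shape L^2 M (L != M), so D-series; mu = 7 gives D_7.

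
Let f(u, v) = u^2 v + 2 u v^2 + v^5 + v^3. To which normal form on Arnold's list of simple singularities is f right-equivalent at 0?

D_6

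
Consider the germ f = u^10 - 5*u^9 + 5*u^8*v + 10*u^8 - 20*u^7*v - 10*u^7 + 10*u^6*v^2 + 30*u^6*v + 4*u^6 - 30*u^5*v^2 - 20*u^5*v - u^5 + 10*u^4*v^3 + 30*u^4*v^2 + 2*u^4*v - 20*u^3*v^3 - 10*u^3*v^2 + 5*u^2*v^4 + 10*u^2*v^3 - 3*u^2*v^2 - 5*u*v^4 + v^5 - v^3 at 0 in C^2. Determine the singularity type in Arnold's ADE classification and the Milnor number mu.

Type E8, Milnor number mu = 8.

The Hessian of f at 0 has rank 0. Corank 2; j^3 = -v^3 is a perfect cube, so E-series; the 5-jet and mu = 8 give E_8.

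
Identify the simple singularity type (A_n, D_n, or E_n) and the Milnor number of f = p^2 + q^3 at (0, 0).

The Hessian of f at 0 has rank 1. Corank 1: A-series; mu = 2 gives A_2.

Type A_{2}, Milnor number mu = 2.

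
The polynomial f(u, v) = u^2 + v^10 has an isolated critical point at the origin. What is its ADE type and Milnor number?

Type A_{9}, Milnor number mu = 9.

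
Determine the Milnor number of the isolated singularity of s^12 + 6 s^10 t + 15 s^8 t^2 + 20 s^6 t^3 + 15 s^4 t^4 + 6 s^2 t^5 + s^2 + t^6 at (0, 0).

5

The Hessian of f at 0 has rank 1. Corank 1: A-series; mu = 5 gives A_5.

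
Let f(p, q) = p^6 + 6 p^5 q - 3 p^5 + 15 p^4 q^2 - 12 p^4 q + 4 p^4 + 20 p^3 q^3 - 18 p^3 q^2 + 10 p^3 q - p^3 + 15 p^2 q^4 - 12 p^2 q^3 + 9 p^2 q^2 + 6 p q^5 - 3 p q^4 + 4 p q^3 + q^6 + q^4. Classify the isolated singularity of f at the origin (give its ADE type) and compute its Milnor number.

Type E_{6}, Milnor number mu = 6.

The Hessian of f at 0 is [[0, 0], [0, 0]] with rank 0, so corank 2. A Groebner basis of the Jacobian ideal J(f) in C{p,q} is {p^3, p^2*q, -p^2/2 + p*q^2, 3*p^2/2 + q^3}; counting standard monomials gives mu = 6. Corank 2; j^3 = -p^3 is a perfect cube, so E-series; the 4-jet and mu = 6 give E_6.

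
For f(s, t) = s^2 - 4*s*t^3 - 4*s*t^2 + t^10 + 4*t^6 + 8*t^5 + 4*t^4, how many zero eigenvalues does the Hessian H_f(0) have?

The Hessian at 0 is [[2, 0], [0, 0]] of rank 1; hence corank 1.

1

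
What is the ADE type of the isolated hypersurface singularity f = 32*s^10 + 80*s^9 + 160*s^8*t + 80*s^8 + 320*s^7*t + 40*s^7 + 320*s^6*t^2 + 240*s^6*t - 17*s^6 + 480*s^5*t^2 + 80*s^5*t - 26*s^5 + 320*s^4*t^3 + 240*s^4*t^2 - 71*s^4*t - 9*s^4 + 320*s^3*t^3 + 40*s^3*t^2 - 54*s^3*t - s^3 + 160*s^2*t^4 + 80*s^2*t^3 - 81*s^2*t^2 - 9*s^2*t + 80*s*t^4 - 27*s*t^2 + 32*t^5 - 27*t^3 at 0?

E_8

The Hessian of f at 0 has rank 0. Corank 2; j^3 = -(s + 3*t)^3 is a perfect cube, so E-series; the 5-jet and mu = 8 give E_8.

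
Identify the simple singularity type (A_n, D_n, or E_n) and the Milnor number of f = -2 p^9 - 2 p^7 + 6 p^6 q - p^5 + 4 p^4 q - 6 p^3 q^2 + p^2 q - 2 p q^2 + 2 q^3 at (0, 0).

Type D_{4}, Milnor number mu = 4.

The Hessian of f at 0 is [[0, 0], [0, 0]] with rank 0, so corank 2. A Groebner basis of the Jacobian ideal J(f) in C{p,q} is {q^3, p^2 + 2*q^2, p*q - q^2}; counting standard monomials gives mu = 4. Corank 2; j^3 = q*(p^2 - 2*p*q + 2*q^2) splits into three distinct lines over C (the quadratic factor has nonzero discriminant), so D_4.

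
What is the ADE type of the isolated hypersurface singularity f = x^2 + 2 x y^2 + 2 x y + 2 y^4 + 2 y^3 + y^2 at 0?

A3

The Hessian of f at 0 is [[2, 2], [2, 2]] with rank 1, so corank 1. A Groebner basis of the Jacobian ideal J(f) in C{x,y} is {x^2 + x + y, x*y - x - y, x + y^2 + y}; counting standard monomials gives mu = 3. Corank 1: A-series; mu = 3 gives A_3.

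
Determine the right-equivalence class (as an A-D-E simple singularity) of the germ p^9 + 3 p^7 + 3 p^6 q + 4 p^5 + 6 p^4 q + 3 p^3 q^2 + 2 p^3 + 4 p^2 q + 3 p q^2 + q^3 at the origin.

D4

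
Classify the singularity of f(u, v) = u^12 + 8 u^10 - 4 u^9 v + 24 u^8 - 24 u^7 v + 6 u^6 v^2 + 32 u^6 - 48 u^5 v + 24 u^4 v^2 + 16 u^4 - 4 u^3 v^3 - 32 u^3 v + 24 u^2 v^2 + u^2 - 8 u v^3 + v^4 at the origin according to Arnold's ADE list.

A_{3}

The Hessian of f at 0 has rank 1. Corank 1: A-series; mu = 3 gives A_3.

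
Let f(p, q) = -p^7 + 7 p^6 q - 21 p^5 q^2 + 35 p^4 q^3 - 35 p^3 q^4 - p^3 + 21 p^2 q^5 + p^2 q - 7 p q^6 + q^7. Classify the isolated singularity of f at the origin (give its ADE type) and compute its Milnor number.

Type D_8, Milnor number mu = 8.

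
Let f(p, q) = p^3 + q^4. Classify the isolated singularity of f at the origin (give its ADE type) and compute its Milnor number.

Type E_{6}, Milnor number mu = 6.

The Hessian of f at 0 has rank 0. Corank 2; j^3 = p^3 is a perfect cube, so E-series; the 4-jet and mu = 6 give E_6.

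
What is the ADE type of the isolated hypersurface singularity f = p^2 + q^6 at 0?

A_5

The Hessian of f at 0 is [[2, 0], [0, 0]] with rank 1, so corank 1. A Groebner basis of the Jacobian ideal J(f) in C{p,q} is {q^5, p}; counting standard monomials gives mu = 5. Corank 1: A-series; mu = 5 gives A_5.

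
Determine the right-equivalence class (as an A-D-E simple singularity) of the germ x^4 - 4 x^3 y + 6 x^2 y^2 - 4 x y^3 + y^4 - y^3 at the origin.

E_6

The Hessian of f at 0 has rank 0. Corank 2; j^3 = -y^3 is a perfect cube, so E-series; the 4-jet and mu = 6 give E_6.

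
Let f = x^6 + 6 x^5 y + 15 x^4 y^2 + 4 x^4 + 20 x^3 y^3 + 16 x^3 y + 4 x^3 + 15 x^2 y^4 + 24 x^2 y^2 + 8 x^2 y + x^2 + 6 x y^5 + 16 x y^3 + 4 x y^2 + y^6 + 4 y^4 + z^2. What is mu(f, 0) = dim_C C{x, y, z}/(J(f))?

5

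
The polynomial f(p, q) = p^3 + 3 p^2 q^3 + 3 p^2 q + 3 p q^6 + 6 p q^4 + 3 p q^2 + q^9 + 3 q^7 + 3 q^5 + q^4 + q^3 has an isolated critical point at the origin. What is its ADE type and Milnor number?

Type E_6, Milnor number mu = 6.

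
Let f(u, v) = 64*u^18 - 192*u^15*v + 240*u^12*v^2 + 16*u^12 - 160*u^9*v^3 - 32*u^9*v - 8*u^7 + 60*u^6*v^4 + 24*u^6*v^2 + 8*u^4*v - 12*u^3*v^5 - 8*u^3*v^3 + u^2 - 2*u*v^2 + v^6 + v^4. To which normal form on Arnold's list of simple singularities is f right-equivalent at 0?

A_{5}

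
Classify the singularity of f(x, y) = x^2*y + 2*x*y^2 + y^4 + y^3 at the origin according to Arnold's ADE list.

D_{5}

The Hessian of f at 0 is [[0, 0], [0, 0]] with rank 0, so corank 2. A Groebner basis of the Jacobian ideal J(f) in C{x,y} is {x^3 - x^2/4 + y^2/4, x^2/4 + y^3 - y^2/4, x*y + y^2}; counting standard monomials gives mu = 5. Corank 2; j^3 = y*(x + y)^2 has shape L^2 M (L != M), so D-series; mu = 5 gives D_5.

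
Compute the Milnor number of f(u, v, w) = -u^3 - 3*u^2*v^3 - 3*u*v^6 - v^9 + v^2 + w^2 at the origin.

The Hessian of f at 0 is [[0, 0, 0], [0, 2, 0], [0, 0, 2]] with rank 2, so corank 1. A Groebner basis of the Jacobian ideal J(f) in C{u,v,w} is {u^2, v, w}; counting standard monomials gives mu = 2. Corank 1: A-series; mu = 2 gives A_2.

2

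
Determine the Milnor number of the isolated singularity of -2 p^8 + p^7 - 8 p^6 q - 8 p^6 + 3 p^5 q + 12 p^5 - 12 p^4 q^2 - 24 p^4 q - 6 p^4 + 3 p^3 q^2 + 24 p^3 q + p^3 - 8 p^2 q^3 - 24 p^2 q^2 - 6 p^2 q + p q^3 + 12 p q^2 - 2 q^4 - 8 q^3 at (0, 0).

7

The Hessian of f at 0 has rank 0. Corank 2; j^3 = (p - 2*q)^3 is a perfect cube, so E-series; the 4-jet and mu = 7 give E_7.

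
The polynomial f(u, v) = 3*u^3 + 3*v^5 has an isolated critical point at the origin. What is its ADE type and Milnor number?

The Hessian of f at 0 has rank 0. Corank 2; j^3 = 3*u^3 is a perfect cube, so E-series; the 5-jet and mu = 8 give E_8.

Type E8, Milnor number mu = 8.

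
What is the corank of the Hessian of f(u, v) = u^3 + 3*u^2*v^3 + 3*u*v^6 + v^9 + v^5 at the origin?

2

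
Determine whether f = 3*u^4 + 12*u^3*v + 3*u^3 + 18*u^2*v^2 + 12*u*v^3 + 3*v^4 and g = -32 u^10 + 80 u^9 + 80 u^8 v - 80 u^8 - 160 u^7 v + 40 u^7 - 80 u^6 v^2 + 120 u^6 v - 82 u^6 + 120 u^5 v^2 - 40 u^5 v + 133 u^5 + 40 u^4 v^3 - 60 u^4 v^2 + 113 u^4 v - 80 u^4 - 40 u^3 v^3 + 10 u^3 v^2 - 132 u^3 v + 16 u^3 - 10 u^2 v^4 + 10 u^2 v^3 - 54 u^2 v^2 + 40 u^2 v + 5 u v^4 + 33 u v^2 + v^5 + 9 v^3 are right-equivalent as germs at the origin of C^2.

The Hessian of f at 0 has rank 0. Corank 2; j^3 = 3*u^3 is a perfect cube, so E-series; the 4-jet and mu = 6 give E_6. The Hessian of g at 0 has rank 0. Corank 2; j^3 = (u + v)*(4*u + 3*v)^2 has shape L^2 M (L != M), so D-series; mu = 6 gives D_6. f is E_6 but g is D_6, hence not right-equivalent.

No.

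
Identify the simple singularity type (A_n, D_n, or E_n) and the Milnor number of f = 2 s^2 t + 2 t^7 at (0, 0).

The Hessian of f at 0 has rank 0. Corank 2; j^3 = 2*s^2*t has shape L^2 M (L != M), so D-series; mu = 8 gives D_8.

Type D_8, Milnor number mu = 8.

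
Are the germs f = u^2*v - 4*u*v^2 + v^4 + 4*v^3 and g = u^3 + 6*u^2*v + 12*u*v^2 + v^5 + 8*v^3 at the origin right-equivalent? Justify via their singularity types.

The Hessian of f at 0 has rank 0. Corank 2; j^3 = v*(u - 2*v)^2 has shape L^2 M (L != M), so D-series; mu = 5 gives D_5. The Hessian of g at 0 has rank 0. Corank 2; j^3 = (u + 2*v)^3 is a perfect cube, so E-series; the 5-jet and mu = 8 give E_8. f is D_5 but g is E_8, hence not right-equivalent.

No.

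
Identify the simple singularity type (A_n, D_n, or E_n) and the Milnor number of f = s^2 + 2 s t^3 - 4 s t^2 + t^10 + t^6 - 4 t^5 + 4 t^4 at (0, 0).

Type A_{9}, Milnor number mu = 9.

The Hessian of f at 0 is [[2, 0], [0, 0]] with rank 1, so corank 1. A Groebner basis of the Jacobian ideal J(f) in C{s,t} is {s^4 - 8*s^3/3 - 32*s^2*t - 320*s^2/3 + 896*s*t^2/3 + 512*s*t/3 + 1024*s/3 - 2048*t^2/3, s^3*t + 2*s^3 + 16*s^2*t + 48*s^2 - 128*s*t^2 - 64*s*t - 128*s + 256*t^2, -s^3/6 + s^2*t^2 + 2*s^2*t + 16*s^2/3 - 40*s*t^2/3 - 16*s*t/3 - 32*s/3 + 64*t^2/3, s + t^3 - 2*t^2}; counting standard monomials gives mu = 9. Corank 1: A-series; mu = 9 gives A_9.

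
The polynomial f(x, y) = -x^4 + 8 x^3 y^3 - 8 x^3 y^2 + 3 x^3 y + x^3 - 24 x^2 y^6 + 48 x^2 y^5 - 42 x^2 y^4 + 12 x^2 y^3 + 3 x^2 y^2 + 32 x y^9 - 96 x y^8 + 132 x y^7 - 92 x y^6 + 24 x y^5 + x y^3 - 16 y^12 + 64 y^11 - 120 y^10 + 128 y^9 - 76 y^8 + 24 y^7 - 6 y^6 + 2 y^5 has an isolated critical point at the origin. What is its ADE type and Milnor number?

Type E_{7}, Milnor number mu = 7.

The Hessian of f at 0 has rank 0. Corank 2; j^3 = x^3 is a perfect cube, so E-series; the 4-jet and mu = 7 give E_7.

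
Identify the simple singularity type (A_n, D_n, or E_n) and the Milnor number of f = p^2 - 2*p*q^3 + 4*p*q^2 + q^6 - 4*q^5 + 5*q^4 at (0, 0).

Type A_{3}, Milnor number mu = 3.

The Hessian of f at 0 is [[2, 0], [0, 0]] with rank 1, so corank 1. A Groebner basis of the Jacobian ideal J(f) in C{p,q} is {p^2, p*q, p/2 + q^2}; counting standard monomials gives mu = 3. Corank 1: A-series; mu = 3 gives A_3.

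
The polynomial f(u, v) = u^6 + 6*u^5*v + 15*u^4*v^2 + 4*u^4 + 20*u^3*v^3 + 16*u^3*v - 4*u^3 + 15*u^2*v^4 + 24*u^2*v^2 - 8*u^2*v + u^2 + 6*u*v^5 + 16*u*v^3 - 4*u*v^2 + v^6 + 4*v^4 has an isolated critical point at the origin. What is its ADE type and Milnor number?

The Hessian of f at 0 has rank 1. Corank 1: A-series; mu = 5 gives A_5.

Type A_{5}, Milnor number mu = 5.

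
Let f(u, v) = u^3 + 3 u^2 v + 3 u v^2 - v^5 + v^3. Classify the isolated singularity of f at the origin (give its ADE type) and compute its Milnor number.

Type E8, Milnor number mu = 8.

The Hessian of f at 0 has rank 0. Corank 2; j^3 = (u + v)^3 is a perfect cube, so E-series; the 5-jet and mu = 8 give E_8.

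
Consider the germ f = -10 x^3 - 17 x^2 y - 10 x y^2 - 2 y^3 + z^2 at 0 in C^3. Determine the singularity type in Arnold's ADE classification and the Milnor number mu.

The Hessian of f at 0 has rank 1. Corank 2; j^3 = -(2*x + y)*(5*x^2 + 6*x*y + 2*y^2) splits into three distinct lines over C (the quadratic factor has nonzero discriminant), so D_4.

Type D4, Milnor number mu = 4.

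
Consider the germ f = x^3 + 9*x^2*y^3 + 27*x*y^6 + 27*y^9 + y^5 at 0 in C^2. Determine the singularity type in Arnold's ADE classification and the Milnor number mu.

Type E8, Milnor number mu = 8.

The Hessian of f at 0 has rank 0. Corank 2; j^3 = x^3 is a perfect cube, so E-series; the 5-jet and mu = 8 give E_8.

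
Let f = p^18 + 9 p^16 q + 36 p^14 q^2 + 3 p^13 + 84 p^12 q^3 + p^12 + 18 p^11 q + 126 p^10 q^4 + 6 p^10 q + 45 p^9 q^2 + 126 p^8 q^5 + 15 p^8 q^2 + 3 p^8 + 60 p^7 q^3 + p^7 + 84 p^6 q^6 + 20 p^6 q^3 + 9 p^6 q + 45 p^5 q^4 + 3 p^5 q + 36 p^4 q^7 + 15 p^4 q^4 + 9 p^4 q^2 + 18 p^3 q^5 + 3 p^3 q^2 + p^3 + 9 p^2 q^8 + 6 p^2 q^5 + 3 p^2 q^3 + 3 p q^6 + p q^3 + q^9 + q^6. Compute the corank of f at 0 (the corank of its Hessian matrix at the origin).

The Hessian at 0 is [[0, 0], [0, 0]] of rank 0; hence corank 2.

2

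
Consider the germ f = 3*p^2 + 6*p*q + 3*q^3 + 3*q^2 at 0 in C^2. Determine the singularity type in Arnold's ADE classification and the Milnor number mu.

The Hessian of f at 0 has rank 1. Corank 1: A-series; mu = 2 gives A_2.

Type A_2, Milnor number mu = 2.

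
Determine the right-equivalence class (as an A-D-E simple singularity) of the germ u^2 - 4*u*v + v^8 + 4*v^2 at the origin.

A_{7}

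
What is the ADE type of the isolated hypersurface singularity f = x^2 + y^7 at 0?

The Hessian of f at 0 has rank 1. Corank 1: A-series; mu = 6 gives A_6.

A_6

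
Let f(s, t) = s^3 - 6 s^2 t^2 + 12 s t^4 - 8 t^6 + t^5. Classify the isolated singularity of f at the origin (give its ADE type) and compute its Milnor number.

Type E_8, Milnor number mu = 8.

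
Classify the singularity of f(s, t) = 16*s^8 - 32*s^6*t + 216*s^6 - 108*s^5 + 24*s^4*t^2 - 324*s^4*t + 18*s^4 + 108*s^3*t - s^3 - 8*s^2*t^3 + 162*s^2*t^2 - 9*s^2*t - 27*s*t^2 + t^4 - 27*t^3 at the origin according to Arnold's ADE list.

E_{6}

The Hessian of f at 0 has rank 0. Corank 2; j^3 = -(s + 3*t)^3 is a perfect cube, so E-series; the 4-jet and mu = 6 give E_6.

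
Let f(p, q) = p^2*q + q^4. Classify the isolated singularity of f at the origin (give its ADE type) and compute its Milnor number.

Type D5, Milnor number mu = 5.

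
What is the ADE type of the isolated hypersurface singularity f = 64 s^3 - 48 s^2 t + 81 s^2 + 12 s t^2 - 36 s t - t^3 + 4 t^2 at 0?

The Hessian of f at 0 has rank 1. Corank 1: A-series; mu = 2 gives A_2.

A_{2}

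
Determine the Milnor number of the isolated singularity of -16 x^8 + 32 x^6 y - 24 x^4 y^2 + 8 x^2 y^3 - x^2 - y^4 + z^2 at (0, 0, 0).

3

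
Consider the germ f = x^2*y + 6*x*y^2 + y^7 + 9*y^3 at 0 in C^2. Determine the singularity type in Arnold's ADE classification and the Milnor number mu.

The Hessian of f at 0 has rank 0. Corank 2; j^3 = y*(x + 3*y)^2 has shape L^2 M (L != M), so D-series; mu = 8 gives D_8.

Type D8, Milnor number mu = 8.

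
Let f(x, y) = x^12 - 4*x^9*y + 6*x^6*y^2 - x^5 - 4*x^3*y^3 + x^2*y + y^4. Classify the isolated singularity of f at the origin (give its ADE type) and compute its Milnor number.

Type D5, Milnor number mu = 5.

The Hessian of f at 0 is [[0, 0], [0, 0]] with rank 0, so corank 2. A Groebner basis of the Jacobian ideal J(f) in C{x,y} is {x^3, x^2/4 + y^3, x*y}; counting standard monomials gives mu = 5. Corank 2; j^3 = x^2*y has shape L^2 M (L != M), so D-series; mu = 5 gives D_5.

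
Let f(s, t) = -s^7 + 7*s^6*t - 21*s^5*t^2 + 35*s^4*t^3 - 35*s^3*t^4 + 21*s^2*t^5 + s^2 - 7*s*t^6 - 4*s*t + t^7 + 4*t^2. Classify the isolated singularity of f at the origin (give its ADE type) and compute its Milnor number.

The Hessian of f at 0 is [[2, -4], [-4, 8]] with rank 1, so corank 1. A Groebner basis of the Jacobian ideal J(f) in C{s,t} is {t^6, s - 2*t}; counting standard monomials gives mu = 6. Corank 1: A-series; mu = 6 gives A_6.

Type A6, Milnor number mu = 6.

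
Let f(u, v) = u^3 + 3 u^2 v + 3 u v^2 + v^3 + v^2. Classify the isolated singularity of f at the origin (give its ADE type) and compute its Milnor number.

Type A_2, Milnor number mu = 2.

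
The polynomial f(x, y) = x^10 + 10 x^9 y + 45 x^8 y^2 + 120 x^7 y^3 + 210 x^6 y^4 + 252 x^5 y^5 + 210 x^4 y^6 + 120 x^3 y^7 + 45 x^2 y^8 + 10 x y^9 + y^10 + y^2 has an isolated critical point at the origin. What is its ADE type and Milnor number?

Type A_{9}, Milnor number mu = 9.

The Hessian of f at 0 is [[0, 0], [0, 2]] with rank 1, so corank 1. A Groebner basis of the Jacobian ideal J(f) in C{x,y} is {x^9, y}; counting standard monomials gives mu = 9. Corank 1: A-series; mu = 9 gives A_9.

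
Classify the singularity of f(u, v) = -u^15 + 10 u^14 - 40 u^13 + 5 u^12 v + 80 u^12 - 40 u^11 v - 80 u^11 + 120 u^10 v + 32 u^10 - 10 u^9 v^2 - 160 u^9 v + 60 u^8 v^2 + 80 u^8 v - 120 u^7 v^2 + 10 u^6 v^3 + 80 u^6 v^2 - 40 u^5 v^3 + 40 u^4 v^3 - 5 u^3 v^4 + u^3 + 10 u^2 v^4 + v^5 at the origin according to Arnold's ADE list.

The Hessian of f at 0 is [[0, 0], [0, 0]] with rank 0, so corank 2. A Groebner basis of the Jacobian ideal J(f) in C{u,v} is {v^4, u^2}; counting standard monomials gives mu = 8. Corank 2; j^3 = u^3 is a perfect cube, so E-series; the 5-jet and mu = 8 give E_8.

E_{8}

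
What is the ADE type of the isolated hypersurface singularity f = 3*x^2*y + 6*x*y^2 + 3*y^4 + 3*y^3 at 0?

The Hessian of f at 0 has rank 0. Corank 2; j^3 = 3*y*(x + y)^2 has shape L^2 M (L != M), so D-series; mu = 5 gives D_5.

D_{5}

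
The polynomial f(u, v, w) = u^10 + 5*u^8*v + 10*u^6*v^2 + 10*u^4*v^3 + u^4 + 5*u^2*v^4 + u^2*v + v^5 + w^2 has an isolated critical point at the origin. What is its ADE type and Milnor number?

The Hessian of f at 0 has rank 1. Corank 2; j^3 = u^2*v has shape L^2 M (L != M), so D-series; mu = 6 gives D_6.

Type D_6, Milnor number mu = 6.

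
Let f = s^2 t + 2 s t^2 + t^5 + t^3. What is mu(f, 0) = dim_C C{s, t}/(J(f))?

6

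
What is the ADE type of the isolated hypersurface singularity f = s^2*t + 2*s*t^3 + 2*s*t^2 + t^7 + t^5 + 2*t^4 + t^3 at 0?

D_8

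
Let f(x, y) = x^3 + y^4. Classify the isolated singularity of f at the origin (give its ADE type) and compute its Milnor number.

The Hessian of f at 0 is [[0, 0], [0, 0]] with rank 0, so corank 2. A Groebner basis of the Jacobian ideal J(f) in C{x,y} is {y^3, x^2}; counting standard monomials gives mu = 6. Corank 2; j^3 = x^3 is a perfect cube, so E-series; the 4-jet and mu = 6 give E_6.

Type E_6, Milnor number mu = 6.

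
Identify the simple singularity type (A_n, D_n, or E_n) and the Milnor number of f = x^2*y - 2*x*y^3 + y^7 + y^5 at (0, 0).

Type D8, Milnor number mu = 8.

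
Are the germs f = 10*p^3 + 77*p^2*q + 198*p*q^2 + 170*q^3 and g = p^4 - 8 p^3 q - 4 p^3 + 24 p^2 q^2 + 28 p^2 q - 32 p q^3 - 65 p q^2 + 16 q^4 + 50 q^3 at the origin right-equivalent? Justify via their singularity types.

The Hessian of f at 0 is [[0, 0], [0, 0]] with rank 0, so corank 2. A Groebner basis of the Jacobian ideal J(f) in C{p,q} is {q^3, p^2 - 6*q^2, p*q + 27*q^2/11}; counting standard monomials gives mu = 4. Corank 2; j^3 = (2*p + 5*q)*(5*p^2 + 26*p*q + 34*q^2) splits into three distinct lines over C (the quadratic factor has nonzero discriminant), so D_4. The Hessian of g at 0 is [[0, 0], [0, 0]] with rank 0, so corank 2. A Groebner basis of the Jacobian ideal J(g) in C{p,q} is {p*q^2 + 10*p*q - 25*q^2, 4*p*q + q^3 - 10*q^2, p^2 - 9*p*q/2 + 5*q^2}; counting standard monomials gives mu = 5. Corank 2; j^3 = -(p - 2*q)*(2*p - 5*q)^2 has shape L^2 M (L != M), so D-series; mu = 5 gives D_5. f is D_4 but g is D_5, hence not right-equivalent.

No.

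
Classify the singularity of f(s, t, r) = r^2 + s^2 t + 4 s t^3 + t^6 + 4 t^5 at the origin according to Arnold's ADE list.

D_{7}

The Hessian of f at 0 is [[0, 0, 0], [0, 0, 0], [0, 0, 2]] with rank 1, so corank 2. A Groebner basis of the Jacobian ideal J(f) in C{s,t,r} is {s^3, s^2*t + 2*s^2/3 + 4*s*t^2/3, s*t/2 + t^3, r}; counting standard monomials gives mu = 7. Corank 2; j^3 = s^2*t has shape L^2 M (L != M), so D-series; mu = 7 gives D_7.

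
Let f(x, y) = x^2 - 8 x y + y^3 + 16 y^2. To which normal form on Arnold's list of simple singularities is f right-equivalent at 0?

The Hessian of f at 0 has rank 1. Corank 1: A-series; mu = 2 gives A_2.

A_2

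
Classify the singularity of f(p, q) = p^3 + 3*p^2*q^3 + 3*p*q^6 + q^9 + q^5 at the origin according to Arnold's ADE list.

E8

The Hessian of f at 0 is [[0, 0], [0, 0]] with rank 0, so corank 2. A Groebner basis of the Jacobian ideal J(f) in C{p,q} is {p^2/2 + p*q^3, q^4, p^3, p^2*q}; counting standard monomials gives mu = 8. Corank 2; j^3 = p^3 is a perfect cube, so E-series; the 5-jet and mu = 8 give E_8.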